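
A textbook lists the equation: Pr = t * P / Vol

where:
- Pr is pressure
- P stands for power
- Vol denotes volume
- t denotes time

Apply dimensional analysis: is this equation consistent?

Yes

Pr (pressure) has dimensions [L^-1 M T^-2].
P (power) has dimensions [L^2 M T^-3].
Vol (volume) has dimensions [L^3].
t (time) has dimensions [T].

Left side: [L^-1 M T^-2]
Right side: [L^-1 M T^-2]

Both sides have the same dimensions, so the equation is dimensionally consistent.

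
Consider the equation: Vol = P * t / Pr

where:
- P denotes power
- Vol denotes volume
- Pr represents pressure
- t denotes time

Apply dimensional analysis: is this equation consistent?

Yes

P (power) has dimensions [L^2 M T^-3].
Vol (volume) has dimensions [L^3].
Pr (pressure) has dimensions [L^-1 M T^-2].
t (time) has dimensions [T].

Left side: [L^3]
Right side: [L^3]

Both sides have the same dimensions, so the equation is dimensionally consistent.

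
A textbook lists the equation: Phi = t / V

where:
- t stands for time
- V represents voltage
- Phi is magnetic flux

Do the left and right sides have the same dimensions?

No

t (time) has dimensions [T].
V (voltage) has dimensions [I^-1 L^2 M T^-3].
Phi (magnetic flux) has dimensions [I^-1 L^2 M T^-2].

Left side: [I^-1 L^2 M T^-2]
Right side: [I L^-2 M^-1 T^4]

The two sides have different dimensions, so the equation is NOT dimensionally consistent.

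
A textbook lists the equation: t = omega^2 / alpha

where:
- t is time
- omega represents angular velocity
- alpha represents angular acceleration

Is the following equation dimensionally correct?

No

t (time) has dimensions [T].
omega (angular velocity) has dimensions [T^-1].
alpha (angular acceleration) has dimensions [T^-2].

Left side: [T]
Right side: [dimensionless]

The two sides have different dimensions, so the equation is NOT dimensionally consistent.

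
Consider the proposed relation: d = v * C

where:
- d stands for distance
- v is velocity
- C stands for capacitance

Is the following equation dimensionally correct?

No

d (distance) has dimensions [L].
v (velocity) has dimensions [L T^-1].
C (capacitance) has dimensions [I^2 L^-2 M^-1 T^4].

Left side: [L]
Right side: [I^2 L^-1 M^-1 T^3]

The two sides have different dimensions, so the equation is NOT dimensionally consistent.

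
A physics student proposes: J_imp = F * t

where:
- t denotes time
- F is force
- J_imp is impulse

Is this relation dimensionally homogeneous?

Yes

t (time) has dimensions [T].
F (force) has dimensions [L M T^-2].
J_imp (impulse) has dimensions [L M T^-1].

Left side: [L M T^-1]
Right side: [L M T^-1]

Both sides have the same dimensions, so the equation is dimensionally consistent.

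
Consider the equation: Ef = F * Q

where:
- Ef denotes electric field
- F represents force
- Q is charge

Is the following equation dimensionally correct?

No

Ef (electric field) has dimensions [I^-1 L M T^-3].
F (force) has dimensions [L M T^-2].
Q (charge) has dimensions [I T].

Left side: [I^-1 L M T^-3]
Right side: [I L M T^-1]

The two sides have different dimensions, so the equation is NOT dimensionally consistent.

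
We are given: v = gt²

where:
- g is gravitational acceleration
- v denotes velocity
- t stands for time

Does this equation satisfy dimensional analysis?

No

g (gravitational acceleration) has dimensions [L T^-2].
v (velocity) has dimensions [L T^-1].
t (time) has dimensions [T].

Left side: [L T^-1]
Right side: [L]

The two sides have different dimensions, so the equation is NOT dimensionally consistent.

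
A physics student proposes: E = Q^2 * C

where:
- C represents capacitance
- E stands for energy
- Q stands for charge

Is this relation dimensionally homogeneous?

No

C (capacitance) has dimensions [I^2 L^-2 M^-1 T^4].
E (energy) has dimensions [L^2 M T^-2].
Q (charge) has dimensions [I T].

Left side: [L^2 M T^-2]
Right side: [I^4 L^-2 M^-1 T^6]

The two sides have different dimensions, so the equation is NOT dimensionally consistent.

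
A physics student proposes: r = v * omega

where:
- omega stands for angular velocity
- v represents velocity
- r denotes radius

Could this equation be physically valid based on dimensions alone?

No

omega (angular velocity) has dimensions [T^-1].
v (velocity) has dimensions [L T^-1].
r (radius) has dimensions [L].

Left side: [L]
Right side: [L T^-2]

The two sides have different dimensions, so the equation is NOT dimensionally consistent.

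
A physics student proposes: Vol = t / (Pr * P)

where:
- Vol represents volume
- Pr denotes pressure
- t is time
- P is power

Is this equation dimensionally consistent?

No

Vol (volume) has dimensions [L^3].
Pr (pressure) has dimensions [L^-1 M T^-2].
t (time) has dimensions [T].
P (power) has dimensions [L^2 M T^-3].

Left side: [L^3]
Right side: [L^-1 M^-2 T^6]

The two sides have different dimensions, so the equation is NOT dimensionally consistent.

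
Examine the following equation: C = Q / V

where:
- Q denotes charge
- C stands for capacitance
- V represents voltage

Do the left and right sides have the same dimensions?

Yes

Q (charge) has dimensions [I T].
C (capacitance) has dimensions [I^2 L^-2 M^-1 T^4].
V (voltage) has dimensions [I^-1 L^2 M T^-3].

Left side: [I^2 L^-2 M^-1 T^4]
Right side: [I^2 L^-2 M^-1 T^4]

Both sides have the same dimensions, so the equation is dimensionally consistent.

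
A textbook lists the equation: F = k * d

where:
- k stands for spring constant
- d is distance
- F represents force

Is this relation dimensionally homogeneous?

Yes

k (spring constant) has dimensions [M T^-2].
d (distance) has dimensions [L].
F (force) has dimensions [L M T^-2].

Left side: [L M T^-2]
Right side: [L M T^-2]

Both sides have the same dimensions, so the equation is dimensionally consistent.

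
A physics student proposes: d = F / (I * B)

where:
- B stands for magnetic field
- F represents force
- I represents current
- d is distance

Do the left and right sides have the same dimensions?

Yes

B (magnetic field) has dimensions [I^-1 M T^-2].
F (force) has dimensions [L M T^-2].
I (current) has dimensions [I].
d (distance) has dimensions [L].

Left side: [L]
Right side: [L]

Both sides have the same dimensions, so the equation is dimensionally consistent.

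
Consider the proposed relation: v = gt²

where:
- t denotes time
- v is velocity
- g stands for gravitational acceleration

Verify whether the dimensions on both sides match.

No

t (time) has dimensions [T].
v (velocity) has dimensions [L T^-1].
g (gravitational acceleration) has dimensions [L T^-2].

Left side: [L T^-1]
Right side: [L]

The two sides have different dimensions, so the equation is NOT dimensionally consistent.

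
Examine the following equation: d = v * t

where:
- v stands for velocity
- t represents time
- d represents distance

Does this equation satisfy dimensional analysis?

Yes

v (velocity) has dimensions [L T^-1].
t (time) has dimensions [T].
d (distance) has dimensions [L].

Left side: [L]
Right side: [L]

Both sides have the same dimensions, so the equation is dimensionally consistent.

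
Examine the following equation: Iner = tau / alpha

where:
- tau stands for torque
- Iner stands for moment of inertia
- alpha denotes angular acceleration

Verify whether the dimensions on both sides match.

Yes

tau (torque) has dimensions [L^2 M T^-2].
Iner (moment of inertia) has dimensions [L^2 M].
alpha (angular acceleration) has dimensions [T^-2].

Left side: [L^2 M]
Right side: [L^2 M]

Both sides have the same dimensions, so the equation is dimensionally consistent.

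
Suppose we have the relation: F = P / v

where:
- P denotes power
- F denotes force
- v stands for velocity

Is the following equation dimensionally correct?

Yes

P (power) has dimensions [L^2 M T^-3].
F (force) has dimensions [L M T^-2].
v (velocity) has dimensions [L T^-1].

Left side: [L M T^-2]
Right side: [L M T^-2]

Both sides have the same dimensions, so the equation is dimensionally consistent.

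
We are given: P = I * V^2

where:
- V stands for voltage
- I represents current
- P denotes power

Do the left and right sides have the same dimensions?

No

V (voltage) has dimensions [I^-1 L^2 M T^-3].
I (current) has dimensions [I].
P (power) has dimensions [L^2 M T^-3].

Left side: [L^2 M T^-3]
Right side: [I^-1 L^4 M^2 T^-6]

The two sides have different dimensions, so the equation is NOT dimensionally consistent.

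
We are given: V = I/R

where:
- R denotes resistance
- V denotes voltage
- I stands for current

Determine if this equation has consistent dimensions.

No

R (resistance) has dimensions [I^-2 L^2 M T^-3].
V (voltage) has dimensions [I^-1 L^2 M T^-3].
I (current) has dimensions [I].

Left side: [I^-1 L^2 M T^-3]
Right side: [I^3 L^-2 M^-1 T^3]

The two sides have different dimensions, so the equation is NOT dimensionally consistent.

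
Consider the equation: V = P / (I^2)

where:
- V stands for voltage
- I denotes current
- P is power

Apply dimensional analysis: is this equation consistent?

No

V (voltage) has dimensions [I^-1 L^2 M T^-3].
I (current) has dimensions [I].
P (power) has dimensions [L^2 M T^-3].

Left side: [I^-1 L^2 M T^-3]
Right side: [I^-2 L^2 M T^-3]

The two sides have different dimensions, so the equation is NOT dimensionally consistent.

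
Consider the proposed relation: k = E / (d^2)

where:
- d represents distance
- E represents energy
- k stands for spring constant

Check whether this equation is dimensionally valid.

Yes

d (distance) has dimensions [L].
E (energy) has dimensions [L^2 M T^-2].
k (spring constant) has dimensions [M T^-2].

Left side: [M T^-2]
Right side: [M T^-2]

Both sides have the same dimensions, so the equation is dimensionally consistent.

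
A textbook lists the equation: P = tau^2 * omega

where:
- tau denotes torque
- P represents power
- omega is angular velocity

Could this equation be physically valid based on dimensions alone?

No

tau (torque) has dimensions [L^2 M T^-2].
P (power) has dimensions [L^2 M T^-3].
omega (angular velocity) has dimensions [T^-1].

Left side: [L^2 M T^-3]
Right side: [L^4 M^2 T^-5]

The two sides have different dimensions, so the equation is NOT dimensionally consistent.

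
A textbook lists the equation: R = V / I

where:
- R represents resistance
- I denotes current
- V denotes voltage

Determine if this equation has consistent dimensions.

Yes

R (resistance) has dimensions [I^-2 L^2 M T^-3].
I (current) has dimensions [I].
V (voltage) has dimensions [I^-1 L^2 M T^-3].

Left side: [I^-2 L^2 M T^-3]
Right side: [I^-2 L^2 M T^-3]

Both sides have the same dimensions, so the equation is dimensionally consistent.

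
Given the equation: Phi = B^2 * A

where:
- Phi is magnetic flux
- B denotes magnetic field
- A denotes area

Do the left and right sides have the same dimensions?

No

Phi (magnetic flux) has dimensions [I^-1 L^2 M T^-2].
B (magnetic field) has dimensions [I^-1 M T^-2].
A (area) has dimensions [L^2].

Left side: [I^-1 L^2 M T^-2]
Right side: [I^-2 L^2 M^2 T^-4]

The two sides have different dimensions, so the equation is NOT dimensionally consistent.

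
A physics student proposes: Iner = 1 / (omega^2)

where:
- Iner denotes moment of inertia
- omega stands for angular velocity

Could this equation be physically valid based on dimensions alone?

No

Iner (moment of inertia) has dimensions [L^2 M].
omega (angular velocity) has dimensions [T^-1].

Left side: [L^2 M]
Right side: [T^2]

The two sides have different dimensions, so the equation is NOT dimensionally consistent.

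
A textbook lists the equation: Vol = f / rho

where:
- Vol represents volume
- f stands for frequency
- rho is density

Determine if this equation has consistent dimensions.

No

Vol (volume) has dimensions [L^3].
f (frequency) has dimensions [T^-1].
rho (density) has dimensions [L^-3 M].

Left side: [L^3]
Right side: [L^3 M^-1 T^-1]

The two sides have different dimensions, so the equation is NOT dimensionally consistent.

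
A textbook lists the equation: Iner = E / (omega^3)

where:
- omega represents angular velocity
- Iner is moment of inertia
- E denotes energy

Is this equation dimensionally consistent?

No

omega (angular velocity) has dimensions [T^-1].
Iner (moment of inertia) has dimensions [L^2 M].
E (energy) has dimensions [L^2 M T^-2].

Left side: [L^2 M]
Right side: [L^2 M T]

The two sides have different dimensions, so the equation is NOT dimensionally consistent.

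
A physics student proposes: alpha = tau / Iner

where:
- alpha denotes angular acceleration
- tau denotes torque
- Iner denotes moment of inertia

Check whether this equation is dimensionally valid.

Yes

alpha (angular acceleration) has dimensions [T^-2].
tau (torque) has dimensions [L^2 M T^-2].
Iner (moment of inertia) has dimensions [L^2 M].

Left side: [T^-2]
Right side: [T^-2]

Both sides have the same dimensions, so the equation is dimensionally consistent.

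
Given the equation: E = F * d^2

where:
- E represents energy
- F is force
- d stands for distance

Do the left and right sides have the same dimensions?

No

E (energy) has dimensions [L^2 M T^-2].
F (force) has dimensions [L M T^-2].
d (distance) has dimensions [L].

Left side: [L^2 M T^-2]
Right side: [L^3 M T^-2]

The two sides have different dimensions, so the equation is NOT dimensionally consistent.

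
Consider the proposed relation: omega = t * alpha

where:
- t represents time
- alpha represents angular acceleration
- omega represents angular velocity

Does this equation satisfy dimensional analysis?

Yes

t (time) has dimensions [T].
alpha (angular acceleration) has dimensions [T^-2].
omega (angular velocity) has dimensions [T^-1].

Left side: [T^-1]
Right side: [T^-1]

Both sides have the same dimensions, so the equation is dimensionally consistent.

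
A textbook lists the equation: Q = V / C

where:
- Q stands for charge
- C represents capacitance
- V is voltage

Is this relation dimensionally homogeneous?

No

Q (charge) has dimensions [I T].
C (capacitance) has dimensions [I^2 L^-2 M^-1 T^4].
V (voltage) has dimensions [I^-1 L^2 M T^-3].

Left side: [I T]
Right side: [I^-3 L^4 M^2 T^-7]

The two sides have different dimensions, so the equation is NOT dimensionally consistent.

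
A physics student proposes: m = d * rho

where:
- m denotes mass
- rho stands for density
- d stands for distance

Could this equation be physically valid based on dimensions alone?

No

m (mass) has dimensions [M].
rho (density) has dimensions [L^-3 M].
d (distance) has dimensions [L].

Left side: [M]
Right side: [L^-2 M]

The two sides have different dimensions, so the equation is NOT dimensionally consistent.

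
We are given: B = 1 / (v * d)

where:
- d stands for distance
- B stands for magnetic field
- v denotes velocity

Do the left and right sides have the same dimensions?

No

d (distance) has dimensions [L].
B (magnetic field) has dimensions [I^-1 M T^-2].
v (velocity) has dimensions [L T^-1].

Left side: [I^-1 M T^-2]
Right side: [L^-2 T]

The two sides have different dimensions, so the equation is NOT dimensionally consistent.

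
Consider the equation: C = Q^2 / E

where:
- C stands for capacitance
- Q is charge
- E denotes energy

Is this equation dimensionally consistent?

Yes

C (capacitance) has dimensions [I^2 L^-2 M^-1 T^4].
Q (charge) has dimensions [I T].
E (energy) has dimensions [L^2 M T^-2].

Left side: [I^2 L^-2 M^-1 T^4]
Right side: [I^2 L^-2 M^-1 T^4]

Both sides have the same dimensions, so the equation is dimensionally consistent.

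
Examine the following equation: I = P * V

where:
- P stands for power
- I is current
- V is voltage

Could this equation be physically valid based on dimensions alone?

No

P (power) has dimensions [L^2 M T^-3].
I (current) has dimensions [I].
V (voltage) has dimensions [I^-1 L^2 M T^-3].

Left side: [I]
Right side: [I^-1 L^4 M^2 T^-6]

The two sides have different dimensions, so the equation is NOT dimensionally consistent.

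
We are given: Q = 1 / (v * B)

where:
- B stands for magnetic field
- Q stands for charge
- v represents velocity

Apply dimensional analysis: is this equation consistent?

No

B (magnetic field) has dimensions [I^-1 M T^-2].
Q (charge) has dimensions [I T].
v (velocity) has dimensions [L T^-1].

Left side: [I T]
Right side: [I L^-1 M^-1 T^3]

The two sides have different dimensions, so the equation is NOT dimensionally consistent.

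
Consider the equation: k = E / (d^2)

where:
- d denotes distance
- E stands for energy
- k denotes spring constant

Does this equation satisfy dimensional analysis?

Yes

d (distance) has dimensions [L].
E (energy) has dimensions [L^2 M T^-2].
k (spring constant) has dimensions [M T^-2].

Left side: [M T^-2]
Right side: [M T^-2]

Both sides have the same dimensions, so the equation is dimensionally consistent.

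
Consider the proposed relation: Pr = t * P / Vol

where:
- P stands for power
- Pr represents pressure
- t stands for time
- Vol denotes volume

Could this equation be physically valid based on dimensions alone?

Yes

P (power) has dimensions [L^2 M T^-3].
Pr (pressure) has dimensions [L^-1 M T^-2].
t (time) has dimensions [T].
Vol (volume) has dimensions [L^3].

Left side: [L^-1 M T^-2]
Right side: [L^-1 M T^-2]

Both sides have the same dimensions, so the equation is dimensionally consistent.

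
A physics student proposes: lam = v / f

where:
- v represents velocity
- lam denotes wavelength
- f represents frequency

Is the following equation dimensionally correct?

Yes

v (velocity) has dimensions [L T^-1].
lam (wavelength) has dimensions [L].
f (frequency) has dimensions [T^-1].

Left side: [L]
Right side: [L]

Both sides have the same dimensions, so the equation is dimensionally consistent.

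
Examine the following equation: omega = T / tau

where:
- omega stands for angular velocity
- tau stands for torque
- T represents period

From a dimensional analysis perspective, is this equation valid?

No

omega (angular velocity) has dimensions [T^-1].
tau (torque) has dimensions [L^2 M T^-2].
T (period) has dimensions [T].

Left side: [T^-1]
Right side: [L^-2 M^-1 T^3]

The two sides have different dimensions, so the equation is NOT dimensionally consistent.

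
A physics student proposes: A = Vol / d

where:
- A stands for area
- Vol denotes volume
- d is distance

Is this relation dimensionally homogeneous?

Yes

A (area) has dimensions [L^2].
Vol (volume) has dimensions [L^3].
d (distance) has dimensions [L].

Left side: [L^2]
Right side: [L^2]

Both sides have the same dimensions, so the equation is dimensionally consistent.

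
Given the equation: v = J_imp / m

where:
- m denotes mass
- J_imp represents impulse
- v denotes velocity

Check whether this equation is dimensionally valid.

Yes

m (mass) has dimensions [M].
J_imp (impulse) has dimensions [L M T^-1].
v (velocity) has dimensions [L T^-1].

Left side: [L T^-1]
Right side: [L T^-1]

Both sides have the same dimensions, so the equation is dimensionally consistent.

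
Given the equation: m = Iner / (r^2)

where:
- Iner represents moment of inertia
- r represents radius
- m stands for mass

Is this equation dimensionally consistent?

Yes

Iner (moment of inertia) has dimensions [L^2 M].
r (radius) has dimensions [L].
m (mass) has dimensions [M].

Left side: [M]
Right side: [M]

Both sides have the same dimensions, so the equation is dimensionally consistent.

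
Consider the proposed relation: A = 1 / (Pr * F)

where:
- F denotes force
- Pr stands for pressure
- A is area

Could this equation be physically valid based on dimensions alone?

No

F (force) has dimensions [L M T^-2].
Pr (pressure) has dimensions [L^-1 M T^-2].
A (area) has dimensions [L^2].

Left side: [L^2]
Right side: [M^-2 T^4]

The two sides have different dimensions, so the equation is NOT dimensionally consistent.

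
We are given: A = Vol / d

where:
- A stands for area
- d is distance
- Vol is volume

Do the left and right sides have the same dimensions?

Yes

A (area) has dimensions [L^2].
d (distance) has dimensions [L].
Vol (volume) has dimensions [L^3].

Left side: [L^2]
Right side: [L^2]

Both sides have the same dimensions, so the equation is dimensionally consistent.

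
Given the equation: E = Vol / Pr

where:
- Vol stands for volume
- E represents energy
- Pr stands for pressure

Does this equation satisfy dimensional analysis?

No

Vol (volume) has dimensions [L^3].
E (energy) has dimensions [L^2 M T^-2].
Pr (pressure) has dimensions [L^-1 M T^-2].

Left side: [L^2 M T^-2]
Right side: [L^4 M^-1 T^2]

The two sides have different dimensions, so the equation is NOT dimensionally consistent.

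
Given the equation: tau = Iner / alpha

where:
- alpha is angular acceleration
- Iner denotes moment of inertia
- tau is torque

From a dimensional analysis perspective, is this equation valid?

No

alpha (angular acceleration) has dimensions [T^-2].
Iner (moment of inertia) has dimensions [L^2 M].
tau (torque) has dimensions [L^2 M T^-2].

Left side: [L^2 M T^-2]
Right side: [L^2 M T^2]

The two sides have different dimensions, so the equation is NOT dimensionally consistent.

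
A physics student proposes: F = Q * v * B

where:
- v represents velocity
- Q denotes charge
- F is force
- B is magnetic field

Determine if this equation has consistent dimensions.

Yes

v (velocity) has dimensions [L T^-1].
Q (charge) has dimensions [I T].
F (force) has dimensions [L M T^-2].
B (magnetic field) has dimensions [I^-1 M T^-2].

Left side: [L M T^-2]
Right side: [L M T^-2]

Both sides have the same dimensions, so the equation is dimensionally consistent.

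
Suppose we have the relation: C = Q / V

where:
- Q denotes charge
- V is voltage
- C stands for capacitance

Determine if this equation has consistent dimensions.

Yes

Q (charge) has dimensions [I T].
V (voltage) has dimensions [I^-1 L^2 M T^-3].
C (capacitance) has dimensions [I^2 L^-2 M^-1 T^4].

Left side: [I^2 L^-2 M^-1 T^4]
Right side: [I^2 L^-2 M^-1 T^4]

Both sides have the same dimensions, so the equation is dimensionally consistent.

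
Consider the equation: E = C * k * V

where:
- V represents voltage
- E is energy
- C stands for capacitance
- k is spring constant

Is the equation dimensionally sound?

No

V (voltage) has dimensions [I^-1 L^2 M T^-3].
E (energy) has dimensions [L^2 M T^-2].
C (capacitance) has dimensions [I^2 L^-2 M^-1 T^4].
k (spring constant) has dimensions [M T^-2].

Left side: [L^2 M T^-2]
Right side: [I M T^-1]

The two sides have different dimensions, so the equation is NOT dimensionally consistent.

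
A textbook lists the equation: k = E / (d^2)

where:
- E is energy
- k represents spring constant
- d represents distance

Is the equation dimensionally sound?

Yes

E (energy) has dimensions [L^2 M T^-2].
k (spring constant) has dimensions [M T^-2].
d (distance) has dimensions [L].

Left side: [M T^-2]
Right side: [M T^-2]

Both sides have the same dimensions, so the equation is dimensionally consistent.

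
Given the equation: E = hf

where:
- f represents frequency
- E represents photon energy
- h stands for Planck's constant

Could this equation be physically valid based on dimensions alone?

Yes

f (frequency) has dimensions [T^-1].
E (photon energy) has dimensions [L^2 M T^-2].
h (Planck's constant) has dimensions [L^2 M T^-1].

Left side: [L^2 M T^-2]
Right side: [L^2 M T^-2]

Both sides have the same dimensions, so the equation is dimensionally consistent.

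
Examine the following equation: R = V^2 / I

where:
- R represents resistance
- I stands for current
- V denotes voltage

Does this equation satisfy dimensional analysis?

No

R (resistance) has dimensions [I^-2 L^2 M T^-3].
I (current) has dimensions [I].
V (voltage) has dimensions [I^-1 L^2 M T^-3].

Left side: [I^-2 L^2 M T^-3]
Right side: [I^-3 L^4 M^2 T^-6]

The two sides have different dimensions, so the equation is NOT dimensionally consistent.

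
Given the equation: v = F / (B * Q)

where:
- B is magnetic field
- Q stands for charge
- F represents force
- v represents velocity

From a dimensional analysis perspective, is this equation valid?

Yes

B (magnetic field) has dimensions [I^-1 M T^-2].
Q (charge) has dimensions [I T].
F (force) has dimensions [L M T^-2].
v (velocity) has dimensions [L T^-1].

Left side: [L T^-1]
Right side: [L T^-1]

Both sides have the same dimensions, so the equation is dimensionally consistent.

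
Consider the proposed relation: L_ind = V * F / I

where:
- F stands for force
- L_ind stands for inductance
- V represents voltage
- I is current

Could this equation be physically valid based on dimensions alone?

No

F (force) has dimensions [L M T^-2].
L_ind (inductance) has dimensions [I^-2 L^2 M T^-2].
V (voltage) has dimensions [I^-1 L^2 M T^-3].
I (current) has dimensions [I].

Left side: [I^-2 L^2 M T^-2]
Right side: [I^-2 L^3 M^2 T^-5]

The two sides have different dimensions, so the equation is NOT dimensionally consistent.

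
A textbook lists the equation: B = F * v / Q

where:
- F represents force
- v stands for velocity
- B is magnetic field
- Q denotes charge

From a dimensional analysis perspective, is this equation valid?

No

F (force) has dimensions [L M T^-2].
v (velocity) has dimensions [L T^-1].
B (magnetic field) has dimensions [I^-1 M T^-2].
Q (charge) has dimensions [I T].

Left side: [I^-1 M T^-2]
Right side: [I^-1 L^2 M T^-4]

The two sides have different dimensions, so the equation is NOT dimensionally consistent.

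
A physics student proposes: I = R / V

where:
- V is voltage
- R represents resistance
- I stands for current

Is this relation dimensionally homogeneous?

No

V (voltage) has dimensions [I^-1 L^2 M T^-3].
R (resistance) has dimensions [I^-2 L^2 M T^-3].
I (current) has dimensions [I].

Left side: [I]
Right side: [I^-1]

The two sides have different dimensions, so the equation is NOT dimensionally consistent.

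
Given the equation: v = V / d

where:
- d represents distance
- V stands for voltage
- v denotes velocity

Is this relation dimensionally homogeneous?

No

d (distance) has dimensions [L].
V (voltage) has dimensions [I^-1 L^2 M T^-3].
v (velocity) has dimensions [L T^-1].

Left side: [L T^-1]
Right side: [I^-1 L M T^-3]

The two sides have different dimensions, so the equation is NOT dimensionally consistent.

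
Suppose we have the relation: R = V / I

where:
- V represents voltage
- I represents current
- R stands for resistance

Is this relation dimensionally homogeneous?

Yes

V (voltage) has dimensions [I^-1 L^2 M T^-3].
I (current) has dimensions [I].
R (resistance) has dimensions [I^-2 L^2 M T^-3].

Left side: [I^-2 L^2 M T^-3]
Right side: [I^-2 L^2 M T^-3]

Both sides have the same dimensions, so the equation is dimensionally consistent.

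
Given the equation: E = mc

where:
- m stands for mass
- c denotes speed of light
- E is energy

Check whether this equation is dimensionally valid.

No

m (mass) has dimensions [M].
c (speed of light) has dimensions [L T^-1].
E (energy) has dimensions [L^2 M T^-2].

Left side: [L^2 M T^-2]
Right side: [L M T^-1]

The two sides have different dimensions, so the equation is NOT dimensionally consistent.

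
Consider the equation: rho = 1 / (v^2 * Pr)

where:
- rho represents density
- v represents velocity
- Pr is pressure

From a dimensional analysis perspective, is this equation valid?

No

rho (density) has dimensions [L^-3 M].
v (velocity) has dimensions [L T^-1].
Pr (pressure) has dimensions [L^-1 M T^-2].

Left side: [L^-3 M]
Right side: [L^-1 M^-1 T^4]

The two sides have different dimensions, so the equation is NOT dimensionally consistent.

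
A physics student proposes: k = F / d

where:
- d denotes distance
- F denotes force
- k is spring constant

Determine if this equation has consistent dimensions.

Yes

d (distance) has dimensions [L].
F (force) has dimensions [L M T^-2].
k (spring constant) has dimensions [M T^-2].

Left side: [M T^-2]
Right side: [M T^-2]

Both sides have the same dimensions, so the equation is dimensionally consistent.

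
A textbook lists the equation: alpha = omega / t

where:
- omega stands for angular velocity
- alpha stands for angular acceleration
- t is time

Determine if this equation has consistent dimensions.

Yes

omega (angular velocity) has dimensions [T^-1].
alpha (angular acceleration) has dimensions [T^-2].
t (time) has dimensions [T].

Left side: [T^-2]
Right side: [T^-2]

Both sides have the same dimensions, so the equation is dimensionally consistent.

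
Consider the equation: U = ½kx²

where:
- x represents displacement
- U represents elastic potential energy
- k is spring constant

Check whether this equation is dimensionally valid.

Yes

x (displacement) has dimensions [L].
U (elastic potential energy) has dimensions [L^2 M T^-2].
k (spring constant) has dimensions [M T^-2].

Left side: [L^2 M T^-2]
Right side: [L^2 M T^-2]

Both sides have the same dimensions, so the equation is dimensionally consistent.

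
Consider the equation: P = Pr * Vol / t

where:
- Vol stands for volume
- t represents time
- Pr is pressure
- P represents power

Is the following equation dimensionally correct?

Yes

Vol (volume) has dimensions [L^3].
t (time) has dimensions [T].
Pr (pressure) has dimensions [L^-1 M T^-2].
P (power) has dimensions [L^2 M T^-3].

Left side: [L^2 M T^-3]
Right side: [L^2 M T^-3]

Both sides have the same dimensions, so the equation is dimensionally consistent.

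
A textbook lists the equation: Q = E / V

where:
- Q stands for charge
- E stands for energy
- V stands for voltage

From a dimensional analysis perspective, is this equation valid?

Yes

Q (charge) has dimensions [I T].
E (energy) has dimensions [L^2 M T^-2].
V (voltage) has dimensions [I^-1 L^2 M T^-3].

Left side: [I T]
Right side: [I T]

Both sides have the same dimensions, so the equation is dimensionally consistent.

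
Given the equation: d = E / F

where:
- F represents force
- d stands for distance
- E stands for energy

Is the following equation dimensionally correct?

Yes

F (force) has dimensions [L M T^-2].
d (distance) has dimensions [L].
E (energy) has dimensions [L^2 M T^-2].

Left side: [L]
Right side: [L]

Both sides have the same dimensions, so the equation is dimensionally consistent.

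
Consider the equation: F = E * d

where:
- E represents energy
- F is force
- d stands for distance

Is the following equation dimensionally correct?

No

E (energy) has dimensions [L^2 M T^-2].
F (force) has dimensions [L M T^-2].
d (distance) has dimensions [L].

Left side: [L M T^-2]
Right side: [L^3 M T^-2]

The two sides have different dimensions, so the equation is NOT dimensionally consistent.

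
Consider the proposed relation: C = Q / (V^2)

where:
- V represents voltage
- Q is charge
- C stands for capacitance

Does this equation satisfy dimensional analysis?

No

V (voltage) has dimensions [I^-1 L^2 M T^-3].
Q (charge) has dimensions [I T].
C (capacitance) has dimensions [I^2 L^-2 M^-1 T^4].

Left side: [I^2 L^-2 M^-1 T^4]
Right side: [I^3 L^-4 M^-2 T^7]

The two sides have different dimensions, so the equation is NOT dimensionally consistent.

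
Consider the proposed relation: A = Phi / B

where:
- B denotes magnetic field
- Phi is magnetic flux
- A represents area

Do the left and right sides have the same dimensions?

Yes

B (magnetic field) has dimensions [I^-1 M T^-2].
Phi (magnetic flux) has dimensions [I^-1 L^2 M T^-2].
A (area) has dimensions [L^2].

Left side: [L^2]
Right side: [L^2]

Both sides have the same dimensions, so the equation is dimensionally consistent.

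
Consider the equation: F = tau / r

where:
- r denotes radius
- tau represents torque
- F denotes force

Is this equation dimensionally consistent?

Yes

r (radius) has dimensions [L].
tau (torque) has dimensions [L^2 M T^-2].
F (force) has dimensions [L M T^-2].

Left side: [L M T^-2]
Right side: [L M T^-2]

Both sides have the same dimensions, so the equation is dimensionally consistent.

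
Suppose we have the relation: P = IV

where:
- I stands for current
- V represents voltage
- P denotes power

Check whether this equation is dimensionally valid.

Yes

I (current) has dimensions [I].
V (voltage) has dimensions [I^-1 L^2 M T^-3].
P (power) has dimensions [L^2 M T^-3].

Left side: [L^2 M T^-3]
Right side: [L^2 M T^-3]

Both sides have the same dimensions, so the equation is dimensionally consistent.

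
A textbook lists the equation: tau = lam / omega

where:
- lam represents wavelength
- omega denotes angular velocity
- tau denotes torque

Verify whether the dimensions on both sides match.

No

lam (wavelength) has dimensions [L].
omega (angular velocity) has dimensions [T^-1].
tau (torque) has dimensions [L^2 M T^-2].

Left side: [L^2 M T^-2]
Right side: [L T]

The two sides have different dimensions, so the equation is NOT dimensionally consistent.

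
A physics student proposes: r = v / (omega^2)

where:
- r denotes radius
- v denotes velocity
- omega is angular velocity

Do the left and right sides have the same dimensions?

No

r (radius) has dimensions [L].
v (velocity) has dimensions [L T^-1].
omega (angular velocity) has dimensions [T^-1].

Left side: [L]
Right side: [L T]

The two sides have different dimensions, so the equation is NOT dimensionally consistent.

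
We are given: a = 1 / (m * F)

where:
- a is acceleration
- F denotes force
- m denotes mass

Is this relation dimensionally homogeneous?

No

a (acceleration) has dimensions [L T^-2].
F (force) has dimensions [L M T^-2].
m (mass) has dimensions [M].

Left side: [L T^-2]
Right side: [L^-1 M^-2 T^2]

The two sides have different dimensions, so the equation is NOT dimensionally consistent.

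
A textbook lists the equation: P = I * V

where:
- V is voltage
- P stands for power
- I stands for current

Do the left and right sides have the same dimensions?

Yes

V (voltage) has dimensions [I^-1 L^2 M T^-3].
P (power) has dimensions [L^2 M T^-3].
I (current) has dimensions [I].

Left side: [L^2 M T^-3]
Right side: [L^2 M T^-3]

Both sides have the same dimensions, so the equation is dimensionally consistent.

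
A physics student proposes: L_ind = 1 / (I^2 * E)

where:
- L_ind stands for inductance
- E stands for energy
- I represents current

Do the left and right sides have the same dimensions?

No

L_ind (inductance) has dimensions [I^-2 L^2 M T^-2].
E (energy) has dimensions [L^2 M T^-2].
I (current) has dimensions [I].

Left side: [I^-2 L^2 M T^-2]
Right side: [I^-2 L^-2 M^-1 T^2]

The two sides have different dimensions, so the equation is NOT dimensionally consistent.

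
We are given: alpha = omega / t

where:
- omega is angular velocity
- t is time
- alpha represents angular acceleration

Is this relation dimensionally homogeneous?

Yes

omega (angular velocity) has dimensions [T^-1].
t (time) has dimensions [T].
alpha (angular acceleration) has dimensions [T^-2].

Left side: [T^-2]
Right side: [T^-2]

Both sides have the same dimensions, so the equation is dimensionally consistent.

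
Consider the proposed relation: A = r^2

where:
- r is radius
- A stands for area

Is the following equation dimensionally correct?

Yes

r (radius) has dimensions [L].
A (area) has dimensions [L^2].

Left side: [L^2]
Right side: [L^2]

Both sides have the same dimensions, so the equation is dimensionally consistent.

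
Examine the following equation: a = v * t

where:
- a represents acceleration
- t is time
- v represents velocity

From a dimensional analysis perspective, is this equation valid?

No

a (acceleration) has dimensions [L T^-2].
t (time) has dimensions [T].
v (velocity) has dimensions [L T^-1].

Left side: [L T^-2]
Right side: [L]

The two sides have different dimensions, so the equation is NOT dimensionally consistent.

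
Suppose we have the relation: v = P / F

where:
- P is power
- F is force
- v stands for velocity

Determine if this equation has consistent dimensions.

Yes

P (power) has dimensions [L^2 M T^-3].
F (force) has dimensions [L M T^-2].
v (velocity) has dimensions [L T^-1].

Left side: [L T^-1]
Right side: [L T^-1]

Both sides have the same dimensions, so the equation is dimensionally consistent.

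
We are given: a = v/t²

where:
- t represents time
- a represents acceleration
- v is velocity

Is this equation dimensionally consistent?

No

t (time) has dimensions [T].
a (acceleration) has dimensions [L T^-2].
v (velocity) has dimensions [L T^-1].

Left side: [L T^-2]
Right side: [L T^-3]

The two sides have different dimensions, so the equation is NOT dimensionally consistent.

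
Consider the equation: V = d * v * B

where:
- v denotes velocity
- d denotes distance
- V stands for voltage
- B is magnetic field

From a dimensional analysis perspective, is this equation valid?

Yes

v (velocity) has dimensions [L T^-1].
d (distance) has dimensions [L].
V (voltage) has dimensions [I^-1 L^2 M T^-3].
B (magnetic field) has dimensions [I^-1 M T^-2].

Left side: [I^-1 L^2 M T^-3]
Right side: [I^-1 L^2 M T^-3]

Both sides have the same dimensions, so the equation is dimensionally consistent.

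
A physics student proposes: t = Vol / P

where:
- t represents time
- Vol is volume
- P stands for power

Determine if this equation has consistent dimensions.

No

t (time) has dimensions [T].
Vol (volume) has dimensions [L^3].
P (power) has dimensions [L^2 M T^-3].

Left side: [T]
Right side: [L M^-1 T^3]

The two sides have different dimensions, so the equation is NOT dimensionally consistent.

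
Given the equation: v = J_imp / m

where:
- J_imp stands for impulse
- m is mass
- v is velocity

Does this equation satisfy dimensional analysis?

Yes

J_imp (impulse) has dimensions [L M T^-1].
m (mass) has dimensions [M].
v (velocity) has dimensions [L T^-1].

Left side: [L T^-1]
Right side: [L T^-1]

Both sides have the same dimensions, so the equation is dimensionally consistent.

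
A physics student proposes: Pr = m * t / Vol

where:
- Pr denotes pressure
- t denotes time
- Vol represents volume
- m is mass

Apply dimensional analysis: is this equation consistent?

No

Pr (pressure) has dimensions [L^-1 M T^-2].
t (time) has dimensions [T].
Vol (volume) has dimensions [L^3].
m (mass) has dimensions [M].

Left side: [L^-1 M T^-2]
Right side: [L^-3 M T]

The two sides have different dimensions, so the equation is NOT dimensionally consistent.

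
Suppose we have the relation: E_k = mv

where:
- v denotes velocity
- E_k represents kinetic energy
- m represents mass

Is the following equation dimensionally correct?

No

v (velocity) has dimensions [L T^-1].
E_k (kinetic energy) has dimensions [L^2 M T^-2].
m (mass) has dimensions [M].

Left side: [L^2 M T^-2]
Right side: [L M T^-1]

The two sides have different dimensions, so the equation is NOT dimensionally consistent.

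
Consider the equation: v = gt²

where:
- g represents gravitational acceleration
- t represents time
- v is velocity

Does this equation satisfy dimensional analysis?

No

g (gravitational acceleration) has dimensions [L T^-2].
t (time) has dimensions [T].
v (velocity) has dimensions [L T^-1].

Left side: [L T^-1]
Right side: [L]

The two sides have different dimensions, so the equation is NOT dimensionally consistent.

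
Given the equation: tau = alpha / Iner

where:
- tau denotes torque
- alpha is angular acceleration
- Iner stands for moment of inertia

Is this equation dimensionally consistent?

No

tau (torque) has dimensions [L^2 M T^-2].
alpha (angular acceleration) has dimensions [T^-2].
Iner (moment of inertia) has dimensions [L^2 M].

Left side: [L^2 M T^-2]
Right side: [L^-2 M^-1 T^-2]

The two sides have different dimensions, so the equation is NOT dimensionally consistent.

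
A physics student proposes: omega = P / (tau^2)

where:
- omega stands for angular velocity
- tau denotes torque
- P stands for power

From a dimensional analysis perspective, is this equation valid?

No

omega (angular velocity) has dimensions [T^-1].
tau (torque) has dimensions [L^2 M T^-2].
P (power) has dimensions [L^2 M T^-3].

Left side: [T^-1]
Right side: [L^-2 M^-1 T]

The two sides have different dimensions, so the equation is NOT dimensionally consistent.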